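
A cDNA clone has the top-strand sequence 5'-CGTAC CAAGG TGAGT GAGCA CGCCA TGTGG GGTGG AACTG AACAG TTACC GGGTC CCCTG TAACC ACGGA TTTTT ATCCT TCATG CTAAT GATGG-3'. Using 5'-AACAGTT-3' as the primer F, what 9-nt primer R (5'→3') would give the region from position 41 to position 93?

5'-ATCATTAGC-3'

The product's 3' end on the top strand is position 93.
The reverse primer anneals to the top strand over positions 85–93, i.e. to GCTAATGAT.
Its sequence written 5'→3' is the reverse complement: ATCATTAGC.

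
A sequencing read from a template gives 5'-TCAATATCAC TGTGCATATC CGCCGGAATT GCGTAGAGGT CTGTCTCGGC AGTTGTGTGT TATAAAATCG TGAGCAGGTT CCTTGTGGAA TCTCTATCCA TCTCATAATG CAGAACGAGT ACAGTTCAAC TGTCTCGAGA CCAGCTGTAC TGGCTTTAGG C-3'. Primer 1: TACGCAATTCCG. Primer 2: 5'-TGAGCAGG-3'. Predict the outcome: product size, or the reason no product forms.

Primer 1 (TACGCAATTCCG) has reverse complement CGGAATTGCGTA, which matches the top strand at positions 24–35; primer 1 anneals to the top strand there with its 3' end pointing upstream toward position 24.
Primer 2 (TGAGCAGG) matches the top strand directly at positions 71–78; it anneals to the bottom strand with its 3' end pointing downstream toward position 78.
The 3' ends diverge (primer 1 extends toward position 1, primer 2 toward position 161), so the primers never converge on a shared product.

No product — the primers' 3' ends point away from each other.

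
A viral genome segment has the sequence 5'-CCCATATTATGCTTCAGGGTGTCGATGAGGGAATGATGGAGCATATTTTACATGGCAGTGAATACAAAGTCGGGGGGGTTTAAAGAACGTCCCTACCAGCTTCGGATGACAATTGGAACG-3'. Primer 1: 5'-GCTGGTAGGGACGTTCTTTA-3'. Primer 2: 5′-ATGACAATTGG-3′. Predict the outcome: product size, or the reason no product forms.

Primer 1 (GCTGGTAGGGACGTTCTTTA) has reverse complement TAAAGAACGTCCCTACCAGC, which matches the top strand at positions 81–100; primer 1 anneals to the top strand there with its 3' end pointing upstream toward position 81.
Primer 2 (ATGACAATTGG) matches the top strand directly at positions 106–116; it anneals to the bottom strand with its 3' end pointing downstream toward position 116.
The 3' ends diverge (primer 1 extends toward position 1, primer 2 toward position 120), so the primers never converge on a shared product.

No product — the primers' 3' ends point away from each other.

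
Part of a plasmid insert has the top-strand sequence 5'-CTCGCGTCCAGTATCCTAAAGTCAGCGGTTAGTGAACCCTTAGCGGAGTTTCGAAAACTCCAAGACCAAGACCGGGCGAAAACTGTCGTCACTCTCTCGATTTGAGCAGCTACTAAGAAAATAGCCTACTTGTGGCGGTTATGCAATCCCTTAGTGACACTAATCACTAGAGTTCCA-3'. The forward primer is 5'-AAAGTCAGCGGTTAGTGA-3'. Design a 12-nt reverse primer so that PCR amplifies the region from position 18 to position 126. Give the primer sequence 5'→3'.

5'-GGCTATTTTCTT-3'

The product's 3' end on the top strand is position 126.
The reverse primer anneals to the top strand over positions 115–126, i.e. to AAGAAAATAGCC.
Its sequence written 5'→3' is the reverse complement: GGCTATTTTCTT.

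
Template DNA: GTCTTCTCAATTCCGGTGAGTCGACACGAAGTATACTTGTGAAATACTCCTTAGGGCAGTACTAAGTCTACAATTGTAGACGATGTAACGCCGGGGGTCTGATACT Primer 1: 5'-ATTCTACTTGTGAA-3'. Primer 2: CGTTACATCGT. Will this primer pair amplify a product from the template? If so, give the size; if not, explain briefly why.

Primer 1 (ATTCTACTTGTGAA) does not match the top strand, and its reverse complement TTCACAAGTAGAAT does not match either.
With no annealing site for primer 1, no amplification occurs.

No product — primer 1 has no binding site in the template.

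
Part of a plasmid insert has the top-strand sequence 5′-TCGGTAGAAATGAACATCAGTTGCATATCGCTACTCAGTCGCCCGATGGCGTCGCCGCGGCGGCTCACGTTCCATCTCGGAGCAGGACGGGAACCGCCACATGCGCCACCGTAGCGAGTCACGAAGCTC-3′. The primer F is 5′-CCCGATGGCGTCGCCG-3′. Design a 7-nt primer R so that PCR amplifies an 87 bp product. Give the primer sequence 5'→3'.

5'-AGCTTCG-3'

The forward primer binds at positions 42–57, so an 87 bp product ends at position 42 + 87 − 1 = 128.
The reverse primer anneals to the top strand over positions 122–128, i.e. to CGAAGCT.
Its sequence written 5'→3' is the reverse complement: AGCTTCG.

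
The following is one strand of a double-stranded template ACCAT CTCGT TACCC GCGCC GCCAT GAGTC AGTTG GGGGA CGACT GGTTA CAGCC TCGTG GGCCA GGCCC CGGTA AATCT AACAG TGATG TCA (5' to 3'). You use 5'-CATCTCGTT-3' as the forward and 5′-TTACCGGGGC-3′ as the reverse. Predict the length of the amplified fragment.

Scanning the template, CATCTCGTT occurs at positions 3–11; this primer anneals to the bottom strand there with its 3' end pointing downstream.
The reverse primer's reverse complement is GCCCCGGTAA, which matches the template at positions 67–76.
Amplicon spans positions 3–76: 74 bp.

74 bp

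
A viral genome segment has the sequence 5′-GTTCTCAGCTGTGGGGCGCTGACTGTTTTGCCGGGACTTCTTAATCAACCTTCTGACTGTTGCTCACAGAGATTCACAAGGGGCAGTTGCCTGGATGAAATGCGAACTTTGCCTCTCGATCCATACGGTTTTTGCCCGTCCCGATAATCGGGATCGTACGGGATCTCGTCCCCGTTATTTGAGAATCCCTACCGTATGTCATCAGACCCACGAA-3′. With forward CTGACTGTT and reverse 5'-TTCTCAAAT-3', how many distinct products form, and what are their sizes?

Two products: 167 bp, 133 bp

The forward primer CTGACTGTT matches the top strand at positions 19–27, 53–61.
The reverse primer's reverse complement is ATTTGAGAA, matching at positions 177–185.
Each forward site pairs with the reverse site to give a product ending at position 185: sizes 167, 133 bp.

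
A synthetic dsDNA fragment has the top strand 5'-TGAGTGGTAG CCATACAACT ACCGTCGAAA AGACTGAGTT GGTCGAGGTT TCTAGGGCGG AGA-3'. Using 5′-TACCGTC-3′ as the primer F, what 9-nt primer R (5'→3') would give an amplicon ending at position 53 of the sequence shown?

5'-AGAAACCTC-3'

The forward primer binds at positions 20–26; the product's 3' end on the top strand is position 53.
The reverse primer anneals to the top strand over positions 45–53, i.e. to GAGGTTTCT.
Its sequence written 5'→3' is the reverse complement: AGAAACCTC.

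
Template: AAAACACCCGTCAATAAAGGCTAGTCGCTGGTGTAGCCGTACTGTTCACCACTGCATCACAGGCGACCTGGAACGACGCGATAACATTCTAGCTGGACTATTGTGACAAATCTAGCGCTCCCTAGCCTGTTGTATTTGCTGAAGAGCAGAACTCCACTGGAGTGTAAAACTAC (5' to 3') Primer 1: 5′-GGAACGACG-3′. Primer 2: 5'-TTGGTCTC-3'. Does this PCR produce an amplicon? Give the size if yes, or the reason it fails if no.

No product — primer 2 has no binding site in the template.

Primer 2 (TTGGTCTC) does not match the top strand, and its reverse complement GAGACCAA does not match either.
With no annealing site for primer 2, no amplification occurs.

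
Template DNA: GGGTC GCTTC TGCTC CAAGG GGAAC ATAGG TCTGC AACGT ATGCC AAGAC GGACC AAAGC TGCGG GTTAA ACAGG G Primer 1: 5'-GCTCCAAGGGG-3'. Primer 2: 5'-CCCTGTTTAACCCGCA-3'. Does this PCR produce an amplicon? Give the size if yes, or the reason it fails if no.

Yes — a 65 bp product.

Primer 1 (GCTCCAAGGGG) matches the top strand at positions 12–22; it acts as a forward primer.
Primer 2's reverse complement is TGCGGGTTAAACAGGG, matching the top strand at positions 61–76; it acts as a reverse primer.
The 3' ends face each other across positions 12–76, giving a 65 bp product.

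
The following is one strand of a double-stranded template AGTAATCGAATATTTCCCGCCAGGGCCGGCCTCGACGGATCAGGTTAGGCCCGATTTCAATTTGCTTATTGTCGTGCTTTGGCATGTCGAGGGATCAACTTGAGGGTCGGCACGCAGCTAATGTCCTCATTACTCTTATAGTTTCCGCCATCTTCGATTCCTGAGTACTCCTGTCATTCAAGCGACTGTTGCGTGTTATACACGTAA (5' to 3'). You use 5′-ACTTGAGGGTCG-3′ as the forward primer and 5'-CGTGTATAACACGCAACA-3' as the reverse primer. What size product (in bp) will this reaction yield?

107 bp

Scanning the template, ACTTGAGGGTCG occurs at positions 98–109; this primer anneals to the bottom strand there with its 3' end pointing downstream.
The reverse primer's reverse complement is TGTTGCGTGTTATACACG, which matches the template at positions 187–204.
Amplicon spans positions 98–204: 107 bp.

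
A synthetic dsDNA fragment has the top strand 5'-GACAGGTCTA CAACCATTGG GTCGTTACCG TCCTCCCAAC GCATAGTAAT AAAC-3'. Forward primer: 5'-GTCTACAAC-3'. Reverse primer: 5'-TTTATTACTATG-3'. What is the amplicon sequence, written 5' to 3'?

Forward primer GTCTACAAC is found on the top strand at positions 6–14.
Reverse complement of the reverse primer: CATAGTAATAAA. This occurs on the top strand at positions 42–53.
The product is the template from position 6 through 53 (48 bp).

5'-GTCTACAACCATTGGGTCGTTACCGTCCTCCCAACGCATAGTAATAAA-3'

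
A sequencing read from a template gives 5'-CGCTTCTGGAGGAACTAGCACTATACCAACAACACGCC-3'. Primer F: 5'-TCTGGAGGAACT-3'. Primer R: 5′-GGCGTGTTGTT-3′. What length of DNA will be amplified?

34 bp

The forward primer matches the template at positions 5–16.
The reverse primer's reverse complement is AACAACACGCC, which matches the template at positions 28–38.
The product runs from position 5 to position 38, so its length is 38 − 5 + 1 = 34 bp.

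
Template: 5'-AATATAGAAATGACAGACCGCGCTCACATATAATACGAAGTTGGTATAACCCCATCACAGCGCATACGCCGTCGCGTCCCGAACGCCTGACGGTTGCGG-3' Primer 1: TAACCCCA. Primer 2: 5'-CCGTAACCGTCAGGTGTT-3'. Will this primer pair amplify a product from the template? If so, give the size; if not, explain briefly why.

No product — primer 2 has no binding site in the template.

Primer 2 (CCGTAACCGTCAGGTGTT) does not match the top strand, and its reverse complement AACACCTGACGGTTACGG does not match either.
With no annealing site for primer 2, no amplification occurs.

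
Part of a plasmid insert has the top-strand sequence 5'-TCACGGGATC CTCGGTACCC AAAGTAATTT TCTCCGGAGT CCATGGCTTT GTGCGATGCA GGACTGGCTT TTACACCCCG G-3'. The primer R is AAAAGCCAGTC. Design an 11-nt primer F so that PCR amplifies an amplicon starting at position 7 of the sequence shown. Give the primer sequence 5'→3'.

5'-GATCCTCGGTA-3'

The reverse primer's reverse complement GACTGGCTTTT matches the template at positions 62–72; the product starts at position 7.
The forward primer is identical to the top strand over positions 7–17: GATCCTCGGTA.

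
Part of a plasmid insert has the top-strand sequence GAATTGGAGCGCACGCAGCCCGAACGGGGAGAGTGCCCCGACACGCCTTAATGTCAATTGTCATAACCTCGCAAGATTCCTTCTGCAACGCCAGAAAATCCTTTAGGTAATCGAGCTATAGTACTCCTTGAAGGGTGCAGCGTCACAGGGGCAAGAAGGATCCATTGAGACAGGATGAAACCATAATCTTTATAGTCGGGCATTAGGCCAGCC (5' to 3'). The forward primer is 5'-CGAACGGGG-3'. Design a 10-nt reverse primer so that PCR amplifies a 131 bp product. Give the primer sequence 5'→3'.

5'-CCCCTGTGAC-3'

The forward primer binds at positions 21–29, so a 131 bp product ends at position 21 + 131 − 1 = 151.
The reverse primer anneals to the top strand over positions 142–151, i.e. to GTCACAGGGG.
Its sequence written 5'→3' is the reverse complement: CCCCTGTGAC.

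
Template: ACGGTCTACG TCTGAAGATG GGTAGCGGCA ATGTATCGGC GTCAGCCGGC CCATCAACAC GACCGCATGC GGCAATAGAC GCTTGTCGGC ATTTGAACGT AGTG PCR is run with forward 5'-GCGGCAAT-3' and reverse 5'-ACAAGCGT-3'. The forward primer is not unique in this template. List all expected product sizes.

The forward primer GCGGCAAT matches the top strand at positions 25–32, 69–76.
The reverse primer's reverse complement is ACGCTTGT, matching at positions 79–86.
Each forward site pairs with the reverse site to give a product ending at position 86: sizes 62, 18 bp.

62 bp, 18 bp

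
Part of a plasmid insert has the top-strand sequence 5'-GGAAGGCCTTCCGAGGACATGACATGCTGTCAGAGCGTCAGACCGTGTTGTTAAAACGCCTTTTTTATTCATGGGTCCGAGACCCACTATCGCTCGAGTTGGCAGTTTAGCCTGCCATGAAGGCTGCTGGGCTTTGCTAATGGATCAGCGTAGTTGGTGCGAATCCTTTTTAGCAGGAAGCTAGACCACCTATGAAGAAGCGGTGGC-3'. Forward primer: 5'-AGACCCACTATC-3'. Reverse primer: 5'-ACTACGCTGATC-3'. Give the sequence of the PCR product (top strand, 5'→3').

Forward primer AGACCCACTATC is found on the top strand at positions 80–91.
Taking the reverse complement of ACTACGCTGATC gives GATCAGCGTAGT, found at positions 143–154 on the template; the primer anneals here to the top strand with its 3' end pointing upstream.
The product is the template from position 80 through 154 (75 bp).

5'-AGACCCACTATCGCTCGAGTTGGCAGTTTAGCCTGCCATGAAGGCTGCTGGGCTTTGCTAATGGATCAGCGTAGT-3'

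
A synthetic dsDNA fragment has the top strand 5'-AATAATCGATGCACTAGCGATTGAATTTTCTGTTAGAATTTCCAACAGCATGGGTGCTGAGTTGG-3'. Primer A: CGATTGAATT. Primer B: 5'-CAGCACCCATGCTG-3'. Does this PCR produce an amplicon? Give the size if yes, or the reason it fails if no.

Primer A (CGATTGAATT) matches the top strand at positions 18–27; it acts as a forward primer.
Primer B's reverse complement is CAGCATGGGTGCTG, matching the top strand at positions 46–59; it acts as a reverse primer.
The 3' ends face each other across positions 18–59, giving a 42 bp product.

Yes — a 42 bp product.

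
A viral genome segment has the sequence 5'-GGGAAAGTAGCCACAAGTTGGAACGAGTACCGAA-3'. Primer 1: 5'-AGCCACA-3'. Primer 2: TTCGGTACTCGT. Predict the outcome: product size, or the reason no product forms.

Yes — a 26 bp product.

Primer 1 (AGCCACA) matches the top strand at positions 9–15; it acts as a forward primer.
Primer 2's reverse complement is ACGAGTACCGAA, matching the top strand at positions 23–34; it acts as a reverse primer.
The 3' ends face each other across positions 9–34, giving a 26 bp product.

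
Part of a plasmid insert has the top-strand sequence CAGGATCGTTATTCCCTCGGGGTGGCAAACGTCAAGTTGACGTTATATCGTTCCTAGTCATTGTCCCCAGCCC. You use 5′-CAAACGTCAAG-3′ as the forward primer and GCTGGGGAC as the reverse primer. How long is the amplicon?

46 bp

The forward primer matches the template at positions 26–36.
Taking the reverse complement of GCTGGGGAC gives GTCCCCAGC, found at positions 63–71 on the template; the primer anneals here to the top strand with its 3' end pointing upstream.
Amplicon spans positions 26–71: 46 bp.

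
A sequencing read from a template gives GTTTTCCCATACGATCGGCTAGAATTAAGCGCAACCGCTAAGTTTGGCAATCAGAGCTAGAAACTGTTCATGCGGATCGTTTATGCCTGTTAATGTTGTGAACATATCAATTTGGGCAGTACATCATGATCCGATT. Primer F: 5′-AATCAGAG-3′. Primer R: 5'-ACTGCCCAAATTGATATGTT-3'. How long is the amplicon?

Scanning the template, AATCAGAG occurs at positions 49–56; this primer anneals to the bottom strand there with its 3' end pointing downstream.
The reverse primer's reverse complement is AACATATCAATTTGGGCAGT, which matches the template at positions 101–120.
The product runs from position 49 to position 120, so its length is 120 − 49 + 1 = 72 bp.

72 bp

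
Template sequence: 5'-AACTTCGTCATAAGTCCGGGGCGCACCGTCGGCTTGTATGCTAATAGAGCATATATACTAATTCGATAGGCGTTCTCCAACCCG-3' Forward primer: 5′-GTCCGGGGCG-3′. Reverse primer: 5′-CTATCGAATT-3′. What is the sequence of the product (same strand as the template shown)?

5'-GTCCGGGGCGCACCGTCGGCTTGTATGCTAATAGAGCATATATACTAATTCGATAG-3'

Scanning the template, GTCCGGGGCG occurs at positions 14–23; this primer anneals to the bottom strand there with its 3' end pointing downstream.
The reverse primer's reverse complement is AATTCGATAG, which matches the template at positions 60–69.
The product is the template from position 14 through 69 (56 bp).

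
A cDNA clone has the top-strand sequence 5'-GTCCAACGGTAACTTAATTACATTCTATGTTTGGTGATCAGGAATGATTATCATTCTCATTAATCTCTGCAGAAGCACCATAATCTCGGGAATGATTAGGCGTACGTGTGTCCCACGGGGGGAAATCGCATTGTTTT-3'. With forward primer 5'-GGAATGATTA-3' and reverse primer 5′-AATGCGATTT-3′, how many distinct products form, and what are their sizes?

The forward primer GGAATGATTA matches the top strand at positions 41–50, 89–98.
The reverse primer's reverse complement is AAATCGCATT, matching at positions 123–132.
Each forward site pairs with the reverse site to give a product ending at position 132: sizes 92, 44 bp.

Two products: 92 bp, 44 bp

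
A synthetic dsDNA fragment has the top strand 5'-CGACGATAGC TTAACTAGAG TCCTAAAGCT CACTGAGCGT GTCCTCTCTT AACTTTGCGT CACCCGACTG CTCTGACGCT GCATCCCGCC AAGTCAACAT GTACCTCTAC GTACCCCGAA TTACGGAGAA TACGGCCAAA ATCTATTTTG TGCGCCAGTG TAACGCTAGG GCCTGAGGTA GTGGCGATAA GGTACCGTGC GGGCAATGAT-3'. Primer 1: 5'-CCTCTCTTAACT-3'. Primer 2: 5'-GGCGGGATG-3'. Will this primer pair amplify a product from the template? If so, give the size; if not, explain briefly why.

Primer 1 (CCTCTCTTAACT) matches the top strand at positions 43–54; it acts as a forward primer.
Primer 2's reverse complement is CATCCCGCC, matching the top strand at positions 82–90; it acts as a reverse primer.
The 3' ends face each other across positions 43–90, giving a 48 bp product.

Yes — a 48 bp product.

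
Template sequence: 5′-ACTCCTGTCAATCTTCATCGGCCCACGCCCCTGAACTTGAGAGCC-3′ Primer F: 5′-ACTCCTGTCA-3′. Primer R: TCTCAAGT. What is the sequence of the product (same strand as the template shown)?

Scanning the template, ACTCCTGTCA occurs at positions 1–10; this primer anneals to the bottom strand there with its 3' end pointing downstream.
Reverse complement of the reverse primer: ACTTGAGA. This occurs on the top strand at positions 35–42.
The product is the template from position 1 through 42 (42 bp).

5'-ACTCCTGTCAATCTTCATCGGCCCACGCCCCTGAACTTGAGA-3'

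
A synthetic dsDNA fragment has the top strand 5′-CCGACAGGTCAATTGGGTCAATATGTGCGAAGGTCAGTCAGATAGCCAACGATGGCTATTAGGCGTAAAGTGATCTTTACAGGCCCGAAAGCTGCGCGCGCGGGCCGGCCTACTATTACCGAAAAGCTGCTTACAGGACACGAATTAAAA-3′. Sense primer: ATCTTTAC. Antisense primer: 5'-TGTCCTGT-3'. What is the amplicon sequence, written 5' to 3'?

Scanning the template, ATCTTTAC occurs at positions 73–80; this primer anneals to the bottom strand there with its 3' end pointing downstream.
The reverse primer's reverse complement is ACAGGACA, which matches the template at positions 133–140.
The product is the template from position 73 through 140 (68 bp).

5'-ATCTTTACAGGCCCGAAAGCTGCGCGCGCGGGCCGGCCTACTATTACCGAAAAGCTGCTTACAGGACA-3'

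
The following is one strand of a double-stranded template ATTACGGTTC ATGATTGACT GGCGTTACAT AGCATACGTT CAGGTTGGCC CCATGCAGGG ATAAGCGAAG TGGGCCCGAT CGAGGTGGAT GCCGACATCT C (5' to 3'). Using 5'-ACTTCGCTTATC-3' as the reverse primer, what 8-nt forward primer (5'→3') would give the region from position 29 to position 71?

5'-ATAGCATA-3'

The reverse primer's reverse complement GATAAGCGAAGT matches the template at positions 60–71; the product starts at position 29.
The forward primer is identical to the top strand over positions 29–36: ATAGCATA.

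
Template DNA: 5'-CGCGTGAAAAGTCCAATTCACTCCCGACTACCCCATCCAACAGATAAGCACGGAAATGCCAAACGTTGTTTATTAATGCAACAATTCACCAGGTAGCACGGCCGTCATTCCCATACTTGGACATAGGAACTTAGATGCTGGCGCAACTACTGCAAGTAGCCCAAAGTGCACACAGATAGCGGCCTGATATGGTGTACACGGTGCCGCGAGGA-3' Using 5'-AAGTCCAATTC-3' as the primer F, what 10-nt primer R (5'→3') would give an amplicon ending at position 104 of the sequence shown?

The forward primer binds at positions 9–19; the product's 3' end on the top strand is position 104.
The reverse primer anneals to the top strand over positions 95–104, i.e. to AGCACGGCCG.
Its sequence written 5'→3' is the reverse complement: CGGCCGTGCT.

5'-CGGCCGTGCT-3'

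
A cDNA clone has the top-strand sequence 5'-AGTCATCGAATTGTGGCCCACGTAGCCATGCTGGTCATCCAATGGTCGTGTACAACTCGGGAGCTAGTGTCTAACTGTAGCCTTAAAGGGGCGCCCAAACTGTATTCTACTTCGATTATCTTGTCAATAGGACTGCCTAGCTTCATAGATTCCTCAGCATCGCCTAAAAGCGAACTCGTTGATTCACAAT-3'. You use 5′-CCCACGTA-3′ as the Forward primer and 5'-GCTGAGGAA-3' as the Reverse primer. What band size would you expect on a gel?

142 bp

Forward primer CCCACGTA is found on the top strand at positions 17–24.
Reverse complement of the reverse primer: TTCCTCAGC. This occurs on the top strand at positions 150–158.
The product runs from position 17 to position 158, so its length is 158 − 17 + 1 = 142 bp.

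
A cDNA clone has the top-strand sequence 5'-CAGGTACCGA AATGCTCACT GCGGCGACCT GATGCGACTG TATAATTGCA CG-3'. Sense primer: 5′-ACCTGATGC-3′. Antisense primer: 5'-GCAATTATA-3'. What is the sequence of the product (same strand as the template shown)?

5'-ACCTGATGCGACTGTATAATTGC-3'

Scanning the template, ACCTGATGC occurs at positions 27–35; this primer anneals to the bottom strand there with its 3' end pointing downstream.
The reverse primer's reverse complement is TATAATTGC, which matches the template at positions 41–49.
The product is the template from position 27 through 49 (23 bp).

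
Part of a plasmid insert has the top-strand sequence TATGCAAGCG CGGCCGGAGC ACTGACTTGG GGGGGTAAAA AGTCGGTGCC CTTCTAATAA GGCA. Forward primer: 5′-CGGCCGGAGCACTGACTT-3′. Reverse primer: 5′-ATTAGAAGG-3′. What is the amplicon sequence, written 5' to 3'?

Forward primer CGGCCGGAGCACTGACTT is found on the top strand at positions 11–28.
The reverse primer's reverse complement is CCTTCTAAT, which matches the template at positions 50–58.
The product is the template from position 11 through 58 (48 bp).

5'-CGGCCGGAGCACTGACTTGGGGGGGTAAAAAGTCGGTGCCCTTCTAAT-3'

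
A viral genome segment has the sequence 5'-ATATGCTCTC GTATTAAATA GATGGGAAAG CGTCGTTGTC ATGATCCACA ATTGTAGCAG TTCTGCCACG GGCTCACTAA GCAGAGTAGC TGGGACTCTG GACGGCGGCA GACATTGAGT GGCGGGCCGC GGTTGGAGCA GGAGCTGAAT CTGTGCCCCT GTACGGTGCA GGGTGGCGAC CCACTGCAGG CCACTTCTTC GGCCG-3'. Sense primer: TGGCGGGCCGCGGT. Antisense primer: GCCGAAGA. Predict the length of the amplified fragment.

84 bp

The forward primer matches the template at positions 120–133.
Reverse complement of the reverse primer: TCTTCGGC. This occurs on the top strand at positions 196–203.
Product length = (reverse-primer end) − (forward-primer start) + 1 = 203 − 120 + 1 = 84 bp.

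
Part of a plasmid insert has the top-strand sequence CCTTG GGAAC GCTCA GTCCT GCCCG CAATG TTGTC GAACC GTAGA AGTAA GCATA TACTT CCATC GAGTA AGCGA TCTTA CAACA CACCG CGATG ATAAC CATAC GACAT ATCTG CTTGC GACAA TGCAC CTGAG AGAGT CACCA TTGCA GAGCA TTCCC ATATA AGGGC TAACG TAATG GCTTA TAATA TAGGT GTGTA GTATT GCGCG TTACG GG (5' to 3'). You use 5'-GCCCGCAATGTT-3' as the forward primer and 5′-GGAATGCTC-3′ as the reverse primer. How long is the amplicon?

Scanning the template, GCCCGCAATGTT occurs at positions 21–32; this primer anneals to the bottom strand there with its 3' end pointing downstream.
Taking the reverse complement of GGAATGCTC gives GAGCATTCC, found at positions 151–159 on the template; the primer anneals here to the top strand with its 3' end pointing upstream.
The product runs from position 21 to position 159, so its length is 159 − 21 + 1 = 139 bp.

139 bp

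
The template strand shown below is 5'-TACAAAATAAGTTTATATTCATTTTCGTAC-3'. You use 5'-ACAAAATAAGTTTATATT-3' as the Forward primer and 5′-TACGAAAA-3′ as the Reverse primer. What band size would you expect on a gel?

Forward primer ACAAAATAAGTTTATATT is found on the top strand at positions 2–19.
Taking the reverse complement of TACGAAAA gives TTTTCGTA, found at positions 22–29 on the template; the primer anneals here to the top strand with its 3' end pointing upstream.
The product runs from position 2 to position 29, so its length is 29 − 2 + 1 = 28 bp.

28 bp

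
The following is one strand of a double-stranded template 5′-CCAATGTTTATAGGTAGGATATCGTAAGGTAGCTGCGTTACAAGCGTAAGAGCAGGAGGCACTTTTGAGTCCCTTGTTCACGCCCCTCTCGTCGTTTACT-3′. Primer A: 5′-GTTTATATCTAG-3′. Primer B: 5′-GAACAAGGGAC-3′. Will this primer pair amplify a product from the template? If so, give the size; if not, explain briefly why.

Primer A (GTTTATATCTAG) does not match the top strand, and its reverse complement CTAGATATAAAC does not match either.
With no annealing site for primer A, no amplification occurs.

No product — primer A has no binding site in the template.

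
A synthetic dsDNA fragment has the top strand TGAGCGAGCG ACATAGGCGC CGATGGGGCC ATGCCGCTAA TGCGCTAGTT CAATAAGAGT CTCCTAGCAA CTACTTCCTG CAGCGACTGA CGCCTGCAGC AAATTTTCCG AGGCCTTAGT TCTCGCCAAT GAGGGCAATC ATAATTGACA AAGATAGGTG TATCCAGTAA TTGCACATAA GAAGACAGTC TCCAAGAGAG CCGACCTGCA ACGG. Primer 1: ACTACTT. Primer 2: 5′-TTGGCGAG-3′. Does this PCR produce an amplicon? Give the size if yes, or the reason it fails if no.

Yes — a 60 bp product.

Primer 1 (ACTACTT) matches the top strand at positions 70–76; it acts as a forward primer.
Primer 2's reverse complement is CTCGCCAA, matching the top strand at positions 122–129; it acts as a reverse primer.
The 3' ends face each other across positions 70–129, giving a 60 bp product.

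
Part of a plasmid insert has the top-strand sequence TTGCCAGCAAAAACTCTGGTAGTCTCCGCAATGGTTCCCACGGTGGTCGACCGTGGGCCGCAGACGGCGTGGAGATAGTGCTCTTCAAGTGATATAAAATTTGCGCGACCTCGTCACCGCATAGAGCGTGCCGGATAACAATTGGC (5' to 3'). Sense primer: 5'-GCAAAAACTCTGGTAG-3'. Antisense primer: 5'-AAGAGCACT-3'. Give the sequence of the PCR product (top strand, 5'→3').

5'-GCAAAAACTCTGGTAGTCTCCGCAATGGTTCCCACGGTGGTCGACCGTGGGCCGCAGACGGCGTGGAGATAGTGCTCTT-3'

The forward primer matches the template at positions 7–22.
Reverse complement of the reverse primer: AGTGCTCTT. This occurs on the top strand at positions 77–85.
The product is the template from position 7 through 85 (79 bp).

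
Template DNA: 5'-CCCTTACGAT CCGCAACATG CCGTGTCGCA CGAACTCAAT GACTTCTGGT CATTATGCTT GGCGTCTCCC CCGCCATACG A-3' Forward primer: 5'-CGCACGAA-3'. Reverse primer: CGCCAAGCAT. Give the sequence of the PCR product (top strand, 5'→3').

5'-CGCACGAACTCAATGACTTCTGGTCATTATGCTTGGCG-3'

Forward primer CGCACGAA is found on the top strand at positions 27–34.
Reverse complement of the reverse primer: ATGCTTGGCG. This occurs on the top strand at positions 55–64.
The product is the template from position 27 through 64 (38 bp).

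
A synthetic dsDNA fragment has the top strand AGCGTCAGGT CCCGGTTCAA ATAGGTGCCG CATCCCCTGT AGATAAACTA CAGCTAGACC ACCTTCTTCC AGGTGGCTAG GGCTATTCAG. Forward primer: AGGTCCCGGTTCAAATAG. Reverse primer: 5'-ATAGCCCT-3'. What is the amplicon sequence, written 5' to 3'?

Forward primer AGGTCCCGGTTCAAATAG is found on the top strand at positions 7–24.
Taking the reverse complement of ATAGCCCT gives AGGGCTAT, found at positions 79–86 on the template; the primer anneals here to the top strand with its 3' end pointing upstream.
The product is the template from position 7 through 86 (80 bp).

5'-AGGTCCCGGTTCAAATAGGTGCCGCATCCCCTGTAGATAAACTACAGCTAGACCACCTTCTTCCAGGTGGCTAGGGCTAT-3'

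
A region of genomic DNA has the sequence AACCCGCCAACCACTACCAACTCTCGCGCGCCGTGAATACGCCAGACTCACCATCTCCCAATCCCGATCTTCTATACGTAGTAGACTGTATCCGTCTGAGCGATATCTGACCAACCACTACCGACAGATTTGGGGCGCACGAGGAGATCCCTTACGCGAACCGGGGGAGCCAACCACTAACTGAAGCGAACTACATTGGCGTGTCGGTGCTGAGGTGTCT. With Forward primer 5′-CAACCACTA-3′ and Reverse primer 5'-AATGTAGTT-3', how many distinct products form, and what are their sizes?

The forward primer CAACCACTA matches the top strand at positions 8–16, 112–120, 171–179.
The reverse primer's reverse complement is AACTACATT, matching at positions 189–197.
Each forward site pairs with the reverse site to give a product ending at position 197: sizes 190, 86, 27 bp.

Three products: 190 bp, 86 bp, 27 bp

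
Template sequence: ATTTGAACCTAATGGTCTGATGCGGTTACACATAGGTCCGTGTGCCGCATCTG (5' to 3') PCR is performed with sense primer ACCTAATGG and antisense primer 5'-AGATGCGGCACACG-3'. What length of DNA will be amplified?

46 bp

The forward primer matches the template at positions 7–15.
The reverse primer's reverse complement is CGTGTGCCGCATCT, which matches the template at positions 39–52.
Amplicon spans positions 7–52: 46 bp.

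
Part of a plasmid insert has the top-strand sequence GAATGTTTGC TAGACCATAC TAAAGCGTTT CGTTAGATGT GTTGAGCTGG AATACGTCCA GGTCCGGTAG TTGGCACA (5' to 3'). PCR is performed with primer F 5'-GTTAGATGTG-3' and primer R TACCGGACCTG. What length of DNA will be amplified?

The forward primer matches the template at positions 32–41.
Taking the reverse complement of TACCGGACCTG gives CAGGTCCGGTA, found at positions 59–69 on the template; the primer anneals here to the top strand with its 3' end pointing upstream.
Product length = (reverse-primer end) − (forward-primer start) + 1 = 69 − 32 + 1 = 38 bp.

38 bp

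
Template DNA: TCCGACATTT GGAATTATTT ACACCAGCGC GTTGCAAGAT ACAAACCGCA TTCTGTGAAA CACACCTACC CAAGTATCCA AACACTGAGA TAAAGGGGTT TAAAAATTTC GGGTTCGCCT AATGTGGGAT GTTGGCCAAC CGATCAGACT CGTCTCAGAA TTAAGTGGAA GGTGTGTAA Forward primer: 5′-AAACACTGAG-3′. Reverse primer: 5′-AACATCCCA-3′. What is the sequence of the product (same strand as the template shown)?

5'-AAACACTGAGATAAAGGGGTTTAAAAATTTCGGGTTCGCCTAATGTGGGATGTT-3'

Forward primer AAACACTGAG is found on the top strand at positions 80–89.
The reverse primer's reverse complement is TGGGATGTT, which matches the template at positions 125–133.
The product is the template from position 80 through 133 (54 bp).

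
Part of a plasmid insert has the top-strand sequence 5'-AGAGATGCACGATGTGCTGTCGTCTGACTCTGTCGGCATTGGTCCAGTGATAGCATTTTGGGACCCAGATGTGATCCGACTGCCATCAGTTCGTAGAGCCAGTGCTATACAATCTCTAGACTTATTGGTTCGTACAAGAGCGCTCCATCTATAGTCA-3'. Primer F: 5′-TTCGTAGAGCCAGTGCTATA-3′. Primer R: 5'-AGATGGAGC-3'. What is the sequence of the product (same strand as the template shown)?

Scanning the template, TTCGTAGAGCCAGTGCTATA occurs at positions 90–109; this primer anneals to the bottom strand there with its 3' end pointing downstream.
The reverse primer's reverse complement is GCTCCATCT, which matches the template at positions 142–150.
The product is the template from position 90 through 150 (61 bp).

5'-TTCGTAGAGCCAGTGCTATACAATCTCTAGACTTATTGGTTCGTACAAGAGCGCTCCATCT-3'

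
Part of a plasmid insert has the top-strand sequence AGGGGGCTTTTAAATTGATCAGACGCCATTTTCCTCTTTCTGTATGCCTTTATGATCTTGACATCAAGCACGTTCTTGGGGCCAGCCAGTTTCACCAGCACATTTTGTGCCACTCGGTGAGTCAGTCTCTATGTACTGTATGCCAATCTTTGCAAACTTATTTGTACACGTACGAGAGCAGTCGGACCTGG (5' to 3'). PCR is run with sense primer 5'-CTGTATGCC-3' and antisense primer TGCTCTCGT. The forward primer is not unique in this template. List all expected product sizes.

The forward primer CTGTATGCC matches the top strand at positions 40–48, 136–144.
The reverse primer's reverse complement is ACGAGAGCA, matching at positions 172–180.
Each forward site pairs with the reverse site to give a product ending at position 180: sizes 141, 45 bp.

141 bp, 45 bp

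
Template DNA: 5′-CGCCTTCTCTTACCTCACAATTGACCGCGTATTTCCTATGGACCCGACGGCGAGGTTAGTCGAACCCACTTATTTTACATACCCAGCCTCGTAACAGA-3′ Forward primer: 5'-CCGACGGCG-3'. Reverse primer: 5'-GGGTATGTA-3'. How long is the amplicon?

41 bp

Forward primer CCGACGGCG is found on the top strand at positions 44–52.
The reverse primer's reverse complement is TACATACCC, which matches the template at positions 76–84.
Amplicon spans positions 44–84: 41 bp.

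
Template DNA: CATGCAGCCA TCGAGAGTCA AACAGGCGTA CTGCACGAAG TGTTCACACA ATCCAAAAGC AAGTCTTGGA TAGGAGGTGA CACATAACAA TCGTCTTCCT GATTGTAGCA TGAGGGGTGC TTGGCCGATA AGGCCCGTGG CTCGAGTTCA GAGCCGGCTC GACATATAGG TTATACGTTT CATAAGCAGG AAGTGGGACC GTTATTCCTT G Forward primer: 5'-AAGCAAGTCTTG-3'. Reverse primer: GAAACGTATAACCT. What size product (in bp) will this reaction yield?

125 bp

The forward primer matches the template at positions 57–68.
The reverse primer's reverse complement is AGGTTATACGTTTC, which matches the template at positions 168–181.
Amplicon spans positions 57–181: 125 bp.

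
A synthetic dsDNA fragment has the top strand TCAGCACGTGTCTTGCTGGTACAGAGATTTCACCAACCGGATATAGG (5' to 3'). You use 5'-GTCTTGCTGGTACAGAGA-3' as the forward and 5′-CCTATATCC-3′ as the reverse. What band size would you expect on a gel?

38 bp

Forward primer GTCTTGCTGGTACAGAGA is found on the top strand at positions 10–27.
Taking the reverse complement of CCTATATCC gives GGATATAGG, found at positions 39–47 on the template; the primer anneals here to the top strand with its 3' end pointing upstream.
Amplicon spans positions 10–47: 38 bp.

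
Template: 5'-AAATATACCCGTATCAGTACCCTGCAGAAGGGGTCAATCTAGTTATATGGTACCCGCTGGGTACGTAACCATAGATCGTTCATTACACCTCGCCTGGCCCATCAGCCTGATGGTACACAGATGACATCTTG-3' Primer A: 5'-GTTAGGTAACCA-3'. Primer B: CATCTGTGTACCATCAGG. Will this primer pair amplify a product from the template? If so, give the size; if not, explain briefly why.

Primer A (GTTAGGTAACCA) does not match the top strand, and its reverse complement TGGTTACCTAAC does not match either.
With no annealing site for primer A, no amplification occurs.

No product — primer A has no binding site in the template.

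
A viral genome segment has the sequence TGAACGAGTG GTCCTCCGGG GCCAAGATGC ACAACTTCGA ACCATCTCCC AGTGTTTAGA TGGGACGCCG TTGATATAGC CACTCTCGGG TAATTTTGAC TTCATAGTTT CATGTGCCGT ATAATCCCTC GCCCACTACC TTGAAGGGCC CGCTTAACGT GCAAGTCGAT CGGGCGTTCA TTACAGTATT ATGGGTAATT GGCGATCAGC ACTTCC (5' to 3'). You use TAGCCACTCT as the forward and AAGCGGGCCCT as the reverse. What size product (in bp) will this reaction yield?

The forward primer matches the template at positions 77–86.
Taking the reverse complement of AAGCGGGCCCT gives AGGGCCCGCTT, found at positions 145–155 on the template; the primer anneals here to the top strand with its 3' end pointing upstream.
Amplicon spans positions 77–155: 79 bp.

79 bp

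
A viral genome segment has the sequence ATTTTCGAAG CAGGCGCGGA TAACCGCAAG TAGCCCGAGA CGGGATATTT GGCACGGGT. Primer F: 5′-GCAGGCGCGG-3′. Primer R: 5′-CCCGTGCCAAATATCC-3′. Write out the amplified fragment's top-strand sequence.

The forward primer matches the template at positions 10–19.
The reverse primer's reverse complement is GGATATTTGGCACGGG, which matches the template at positions 43–58.
The product is the template from position 10 through 58 (49 bp).

5'-GCAGGCGCGGATAACCGCAAGTAGCCCGAGACGGGATATTTGGCACGGG-3'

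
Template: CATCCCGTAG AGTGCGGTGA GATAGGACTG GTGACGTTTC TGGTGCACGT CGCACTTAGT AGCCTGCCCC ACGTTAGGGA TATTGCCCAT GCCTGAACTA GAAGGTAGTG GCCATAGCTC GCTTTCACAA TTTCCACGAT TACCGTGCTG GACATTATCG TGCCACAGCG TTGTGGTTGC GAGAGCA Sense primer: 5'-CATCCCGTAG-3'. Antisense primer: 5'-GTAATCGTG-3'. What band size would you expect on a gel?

143 bp

The forward primer matches the template at positions 1–10.
The reverse primer's reverse complement is CACGATTAC, which matches the template at positions 135–143.
The product runs from position 1 to position 143, so its length is 143 − 1 + 1 = 143 bp.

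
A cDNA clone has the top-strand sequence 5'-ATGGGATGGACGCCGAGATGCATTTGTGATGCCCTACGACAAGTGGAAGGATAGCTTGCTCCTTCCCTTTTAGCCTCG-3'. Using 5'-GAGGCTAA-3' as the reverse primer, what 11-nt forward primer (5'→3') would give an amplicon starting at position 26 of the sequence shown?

5'-GTGATGCCCTA-3'

The reverse primer's reverse complement TTAGCCTC matches the template at positions 70–77; the product starts at position 26.
The forward primer is identical to the top strand over positions 26–36: GTGATGCCCTA.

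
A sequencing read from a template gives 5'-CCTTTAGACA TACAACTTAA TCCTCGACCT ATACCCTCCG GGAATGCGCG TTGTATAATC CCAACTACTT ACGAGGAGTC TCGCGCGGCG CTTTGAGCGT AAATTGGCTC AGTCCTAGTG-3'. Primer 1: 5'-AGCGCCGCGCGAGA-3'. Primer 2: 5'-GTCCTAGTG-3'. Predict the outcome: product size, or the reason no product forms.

Primer 1 (AGCGCCGCGCGAGA) has reverse complement TCTCGCGCGGCGCT, which matches the top strand at positions 79–92; primer 1 anneals to the top strand there with its 3' end pointing upstream toward position 79.
Primer 2 (GTCCTAGTG) matches the top strand directly at positions 112–120; it anneals to the bottom strand with its 3' end pointing downstream toward position 120.
The 3' ends diverge (primer 1 extends toward position 1, primer 2 toward position 120), so the primers never converge on a shared product.

No product — the primers' 3' ends point away from each other.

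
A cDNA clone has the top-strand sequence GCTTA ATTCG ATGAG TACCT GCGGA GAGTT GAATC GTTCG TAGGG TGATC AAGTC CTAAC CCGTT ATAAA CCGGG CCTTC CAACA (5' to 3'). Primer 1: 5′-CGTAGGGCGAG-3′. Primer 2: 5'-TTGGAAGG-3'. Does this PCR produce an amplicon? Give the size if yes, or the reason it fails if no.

No product — primer 1 has no binding site in the template.

Primer 1 (CGTAGGGCGAG) does not match the top strand, and its reverse complement CTCGCCCTACG does not match either.
With no annealing site for primer 1, no amplification occurs.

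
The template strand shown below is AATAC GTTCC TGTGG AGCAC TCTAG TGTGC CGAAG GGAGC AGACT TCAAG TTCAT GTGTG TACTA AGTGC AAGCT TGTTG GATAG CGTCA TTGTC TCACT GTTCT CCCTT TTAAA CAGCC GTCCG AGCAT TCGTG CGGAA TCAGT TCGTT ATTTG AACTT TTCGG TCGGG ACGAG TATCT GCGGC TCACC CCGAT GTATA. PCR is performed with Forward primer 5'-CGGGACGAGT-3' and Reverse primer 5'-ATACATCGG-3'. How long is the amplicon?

The forward primer matches the template at positions 167–176.
Reverse complement of the reverse primer: CCGATGTAT. This occurs on the top strand at positions 191–199.
The product runs from position 167 to position 199, so its length is 199 − 167 + 1 = 33 bp.

33 bp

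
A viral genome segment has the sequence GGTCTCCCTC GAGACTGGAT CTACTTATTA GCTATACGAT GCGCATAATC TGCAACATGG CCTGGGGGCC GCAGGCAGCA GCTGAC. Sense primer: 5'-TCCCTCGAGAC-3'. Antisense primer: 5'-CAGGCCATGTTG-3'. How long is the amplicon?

60 bp

Forward primer TCCCTCGAGAC is found on the top strand at positions 5–15.
Taking the reverse complement of CAGGCCATGTTG gives CAACATGGCCTG, found at positions 53–64 on the template; the primer anneals here to the top strand with its 3' end pointing upstream.
Product length = (reverse-primer end) − (forward-primer start) + 1 = 64 − 5 + 1 = 60 bp.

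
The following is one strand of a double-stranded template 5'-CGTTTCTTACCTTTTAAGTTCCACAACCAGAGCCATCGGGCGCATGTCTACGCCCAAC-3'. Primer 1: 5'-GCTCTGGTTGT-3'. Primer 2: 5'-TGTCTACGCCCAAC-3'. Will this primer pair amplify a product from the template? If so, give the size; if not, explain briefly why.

No product — the primers' 3' ends point away from each other.

Primer 1 (GCTCTGGTTGT) has reverse complement ACAACCAGAGC, which matches the top strand at positions 23–33; primer 1 anneals to the top strand there with its 3' end pointing upstream toward position 23.
Primer 2 (TGTCTACGCCCAAC) matches the top strand directly at positions 45–58; it anneals to the bottom strand with its 3' end pointing downstream toward position 58.
The 3' ends diverge (primer 1 extends toward position 1, primer 2 toward position 58), so the primers never converge on a shared product.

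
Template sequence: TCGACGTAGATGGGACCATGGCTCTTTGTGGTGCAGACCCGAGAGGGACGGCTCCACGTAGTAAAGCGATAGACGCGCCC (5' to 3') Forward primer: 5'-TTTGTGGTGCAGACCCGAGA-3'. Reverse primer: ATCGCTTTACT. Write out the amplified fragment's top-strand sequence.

The forward primer matches the template at positions 25–44.
Reverse complement of the reverse primer: AGTAAAGCGAT. This occurs on the top strand at positions 60–70.
The product is the template from position 25 through 70 (46 bp).

5'-TTTGTGGTGCAGACCCGAGAGGGACGGCTCCACGTAGTAAAGCGAT-3'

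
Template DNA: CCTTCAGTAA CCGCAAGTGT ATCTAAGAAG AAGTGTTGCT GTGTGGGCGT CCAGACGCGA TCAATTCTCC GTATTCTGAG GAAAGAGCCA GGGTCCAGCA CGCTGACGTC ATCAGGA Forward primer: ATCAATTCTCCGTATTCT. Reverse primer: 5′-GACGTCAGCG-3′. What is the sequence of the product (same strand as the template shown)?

Scanning the template, ATCAATTCTCCGTATTCT occurs at positions 60–77; this primer anneals to the bottom strand there with its 3' end pointing downstream.
The reverse primer's reverse complement is CGCTGACGTC, which matches the template at positions 101–110.
The product is the template from position 60 through 110 (51 bp).

5'-ATCAATTCTCCGTATTCTGAGGAAAGAGCCAGGGTCCAGCACGCTGACGTC-3'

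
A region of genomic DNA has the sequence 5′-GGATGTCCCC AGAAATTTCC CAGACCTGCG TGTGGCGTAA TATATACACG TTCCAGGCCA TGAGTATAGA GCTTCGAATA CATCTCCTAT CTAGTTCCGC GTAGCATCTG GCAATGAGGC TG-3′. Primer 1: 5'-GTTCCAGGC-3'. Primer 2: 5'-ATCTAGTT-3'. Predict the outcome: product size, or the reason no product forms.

No product — both primers anneal to the same strand and extend in the same direction.

Primer 1 (GTTCCAGGC) matches the top strand at positions 50–58 (3' end points downstream).
Primer 2 (ATCTAGTT) also matches the top strand directly, at positions 89–96 — its reverse complement AACTAGAT is not present.
Both primers anneal to the bottom strand with 3' ends pointing the same way, so neither can prime synthesis back toward the other.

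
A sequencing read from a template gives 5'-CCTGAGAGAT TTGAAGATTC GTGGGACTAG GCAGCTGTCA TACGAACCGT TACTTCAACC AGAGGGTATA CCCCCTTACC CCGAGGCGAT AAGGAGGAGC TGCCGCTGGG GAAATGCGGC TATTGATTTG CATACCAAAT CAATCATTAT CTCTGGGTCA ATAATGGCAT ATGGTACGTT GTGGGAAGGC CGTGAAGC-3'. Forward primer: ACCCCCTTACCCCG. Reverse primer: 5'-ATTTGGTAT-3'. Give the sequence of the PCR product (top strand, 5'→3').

5'-ACCCCCTTACCCCGAGGCGATAAGGAGGAGCTGCCGCTGGGGAAATGCGGCTATTGATTTGCATACCAAAT-3'

Forward primer ACCCCCTTACCCCG is found on the top strand at positions 70–83.
The reverse primer's reverse complement is ATACCAAAT, which matches the template at positions 132–140.
The product is the template from position 70 through 140 (71 bp).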